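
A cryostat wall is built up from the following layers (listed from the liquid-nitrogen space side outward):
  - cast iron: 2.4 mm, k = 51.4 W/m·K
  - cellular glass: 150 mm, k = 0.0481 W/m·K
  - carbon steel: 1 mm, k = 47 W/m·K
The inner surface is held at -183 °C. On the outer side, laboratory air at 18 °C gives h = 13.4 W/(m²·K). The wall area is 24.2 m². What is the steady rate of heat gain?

Q ≈ 1520 W

Series thermal resistances:
R_cast iron = L/(kA) = 0.0024/(51.4×24.2) = 1.929×10^-6 K/W
R_cellular glass = L/(kA) = 0.15/(0.0481×24.2) = 0.1289 K/W
R_carbon steel = L/(kA) = 0.001/(47×24.2) = 8.792×10^-7 K/W
R_outer film = 1/(h_o·A) = 1/(13.4×24.2) = 0.003084 K/W
R_total = 0.132 K/W
Q = ΔT / R_total = 201 / 0.132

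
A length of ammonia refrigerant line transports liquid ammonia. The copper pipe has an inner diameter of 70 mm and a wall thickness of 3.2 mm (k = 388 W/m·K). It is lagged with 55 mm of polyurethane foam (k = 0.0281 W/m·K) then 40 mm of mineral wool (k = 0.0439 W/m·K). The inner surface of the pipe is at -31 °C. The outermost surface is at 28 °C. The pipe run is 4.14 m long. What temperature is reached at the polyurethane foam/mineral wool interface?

T ≈ 16 °C

Radial resistances (cylindrical: R_cond = ln(r_o/r_i)/(2πkL), R_conv = 1/(h·2πrL)):
R_copper pipe wall = ln(38.2/35)/(2π×388×4.14) = 8.668×10^-6 K/W
R_polyurethane foam = ln(93.2/38.2)/(2π×0.0281×4.14) = 1.22 K/W
R_mineral wool = ln(133.2/93.2)/(2π×0.0439×4.14) = 0.3127 K/W
R_total = 1.533 K/W
Q = ΔT/R_total = 59/1.533
Q = 38.5 W
T_interface = T_inner + Q·ΣR(inner→interface) = -31 + 38.5×1.22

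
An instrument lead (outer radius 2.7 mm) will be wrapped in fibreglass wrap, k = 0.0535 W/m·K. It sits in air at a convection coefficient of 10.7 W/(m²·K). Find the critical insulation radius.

r_cr ≈ 5 mm

For a cylinder r_cr = k/h = 0.0535/10.7
r_cr = 5 mm; since the bare radius (2.7 mm) is below r_cr, adding a thin layer of insulation will *increase* heat loss.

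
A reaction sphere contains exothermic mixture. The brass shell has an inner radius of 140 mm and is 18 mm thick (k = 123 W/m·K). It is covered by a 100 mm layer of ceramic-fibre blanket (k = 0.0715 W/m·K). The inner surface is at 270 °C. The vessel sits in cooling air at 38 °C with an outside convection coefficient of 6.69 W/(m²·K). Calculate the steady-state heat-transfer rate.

Q ≈ 79.7 W

For a spherical shell R = (1/r₁ − 1/r₂)/(4πk); film R = 1/(h·4πr²). In series:
R_brass shell = (1/0.14 − 1/0.158)/(4π×123) = 5.265×10^-4 K/W
R_ceramic-fibre blanket = (1/0.158 − 1/0.258)/(4π×0.0715) = 2.73 K/W
R_outer film = 1/(h·4πr_o²) = 1/(6.69×4π×0.258²) = 0.1787 K/W
R_total = 2.91 K/W
Q = ΔT/R_total = 232/2.91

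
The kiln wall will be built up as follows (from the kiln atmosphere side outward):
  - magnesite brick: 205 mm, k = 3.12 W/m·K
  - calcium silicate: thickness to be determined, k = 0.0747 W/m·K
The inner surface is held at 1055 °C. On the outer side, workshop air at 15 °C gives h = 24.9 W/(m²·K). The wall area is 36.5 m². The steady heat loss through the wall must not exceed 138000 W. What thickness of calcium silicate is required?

L ≈ 12.6 mm

Using the resistance-network approach (series):
R_magnesite brick = L/(kA) = 0.205/(3.12×36.5) = 0.0018 K/W
R_outer film = 1/(h_o·A) = 1/(24.9×36.5) = 0.0011 K/W
Sum of the known resistances R_other = 0.0029 K/W
Required total resistance R_tot = ΔT/Q_allow = 1040/138000 = 0.007536 K/W
R_calcium silicate = R_tot − R_other = 0.004636 K/W
L = R·k·A = 0.004636×0.0747×36.5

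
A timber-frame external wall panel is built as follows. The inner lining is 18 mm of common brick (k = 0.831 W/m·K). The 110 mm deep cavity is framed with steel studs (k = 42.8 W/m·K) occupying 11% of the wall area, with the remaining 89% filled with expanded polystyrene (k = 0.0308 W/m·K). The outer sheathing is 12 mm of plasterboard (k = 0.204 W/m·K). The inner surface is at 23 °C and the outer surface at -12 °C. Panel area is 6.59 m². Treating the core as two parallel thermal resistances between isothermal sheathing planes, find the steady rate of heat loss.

Q ≈ 2220 W

Sheathing layers in series; stud and cavity paths in parallel between them.
R_inner = 0.018/(0.831×6.59) = 0.003287 K/W
R_stud  = 0.11/(42.8×0.11×6.59) = 0.003545 K/W
R_cav   = 0.11/(0.0308×0.89×6.59) = 0.6089 K/W
1/R_core = 1/R_stud + 1/R_cav → R_core = 0.003525 K/W
R_outer = 0.012/(0.204×6.59) = 0.008926 K/W
R_total = 0.01574 K/W
Q = ΔT/R_total = 35/0.01574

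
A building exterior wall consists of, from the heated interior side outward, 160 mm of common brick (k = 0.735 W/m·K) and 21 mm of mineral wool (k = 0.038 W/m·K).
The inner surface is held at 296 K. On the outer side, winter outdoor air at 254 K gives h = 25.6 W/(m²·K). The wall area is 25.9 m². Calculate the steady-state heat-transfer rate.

Q ≈ 1340 W

Model the wall as resistances in series:
R_common brick = L/(kA) = 0.16/(0.735×25.9) = 0.008405 K/W
R_mineral wool = L/(kA) = 0.021/(0.038×25.9) = 0.02134 K/W
R_outer film = 1/(h_o·A) = 1/(25.6×25.9) = 0.001508 K/W
R_total = 0.03125 K/W
Q = ΔT / R_total = 42 / 0.03125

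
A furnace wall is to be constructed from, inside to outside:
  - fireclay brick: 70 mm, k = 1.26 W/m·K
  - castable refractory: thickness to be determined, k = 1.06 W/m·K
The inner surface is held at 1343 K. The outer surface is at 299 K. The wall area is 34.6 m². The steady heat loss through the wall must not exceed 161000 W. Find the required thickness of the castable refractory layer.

Treating each layer as a thermal resistance in series:
R_fireclay brick = L/(kA) = 0.07/(1.26×34.6) = 0.001606 K/W
Sum of the known resistances R_other = 0.001606 K/W
Required total resistance R_tot = ΔT/Q_allow = 1044/161000 = 0.006484 K/W
R_castable refractory = R_tot − R_other = 0.004879 K/W
L = R·k·A = 0.004879×1.06×34.6

L ≈ 179 mm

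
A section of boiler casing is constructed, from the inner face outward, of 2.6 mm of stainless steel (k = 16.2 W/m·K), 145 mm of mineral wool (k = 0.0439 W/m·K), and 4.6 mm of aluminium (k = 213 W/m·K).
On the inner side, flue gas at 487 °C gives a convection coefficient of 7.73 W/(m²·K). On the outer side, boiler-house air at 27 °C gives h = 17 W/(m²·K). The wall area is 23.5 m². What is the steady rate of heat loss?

Thermal resistances in series:
R_inner film = 1/(h_i·A) = 1/(7.73×23.5) = 0.005505 K/W
R_stainless steel = L/(kA) = 0.0026/(16.2×23.5) = 6.83×10^-6 K/W
R_mineral wool = L/(kA) = 0.145/(0.0439×23.5) = 0.1406 K/W
R_aluminium = L/(kA) = 0.0046/(213×23.5) = 9.19×10^-7 K/W
R_outer film = 1/(h_o·A) = 1/(17×23.5) = 0.002503 K/W
R_total = 0.1486 K/W
Q = ΔT / R_total = 460 / 0.1486

Q ≈ 3100 W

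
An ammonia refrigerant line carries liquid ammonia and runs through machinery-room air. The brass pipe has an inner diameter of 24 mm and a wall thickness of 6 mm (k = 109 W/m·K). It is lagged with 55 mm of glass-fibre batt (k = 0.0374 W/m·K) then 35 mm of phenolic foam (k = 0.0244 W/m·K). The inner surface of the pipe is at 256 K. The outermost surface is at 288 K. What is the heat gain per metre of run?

q′ ≈ 3.76 W/m

For a radial system each layer contributes R = ln(r_out/r_in)/(2πkL); films add R = 1/(hA).
R_brass pipe wall = ln(18/12)/(2π×109×1) = 5.92×10^-4 K/W
R_glass-fibre batt = ln(73/18)/(2π×0.0374×1) = 5.958 K/W
R_phenolic foam = ln(108/73)/(2π×0.0244×1) = 2.555 K/W
R_total = 8.513 K/W
Q = ΔT/R_total = 32/8.513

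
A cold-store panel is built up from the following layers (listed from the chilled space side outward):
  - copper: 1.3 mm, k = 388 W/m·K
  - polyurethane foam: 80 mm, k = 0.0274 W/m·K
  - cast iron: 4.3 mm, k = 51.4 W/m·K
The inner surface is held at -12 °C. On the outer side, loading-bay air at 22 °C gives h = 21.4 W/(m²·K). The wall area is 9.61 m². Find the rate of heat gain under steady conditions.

Q ≈ 110 W

Model the wall as resistances in series:
R_copper = L/(kA) = 0.0013/(388×9.61) = 3.486×10^-7 K/W
R_polyurethane foam = L/(kA) = 0.08/(0.0274×9.61) = 0.3038 K/W
R_cast iron = L/(kA) = 0.0043/(51.4×9.61) = 8.705×10^-6 K/W
R_outer film = 1/(h_o·A) = 1/(21.4×9.61) = 0.004863 K/W
R_total = 0.3087 K/W
Q = ΔT / R_total = 34 / 0.3087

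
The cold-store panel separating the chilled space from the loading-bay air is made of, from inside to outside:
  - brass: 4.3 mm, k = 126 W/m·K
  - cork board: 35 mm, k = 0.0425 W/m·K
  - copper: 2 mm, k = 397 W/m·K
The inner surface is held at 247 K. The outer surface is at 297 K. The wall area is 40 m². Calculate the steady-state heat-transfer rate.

Q ≈ 2430 W

Using the resistance-network approach (series):
R_brass = L/(kA) = 0.0043/(126×40) = 8.532×10^-7 K/W
R_cork board = L/(kA) = 0.035/(0.0425×40) = 0.02059 K/W
R_copper = L/(kA) = 0.002/(397×40) = 1.259×10^-7 K/W
R_total = 0.02059 K/W
Q = ΔT / R_total = 50 / 0.02059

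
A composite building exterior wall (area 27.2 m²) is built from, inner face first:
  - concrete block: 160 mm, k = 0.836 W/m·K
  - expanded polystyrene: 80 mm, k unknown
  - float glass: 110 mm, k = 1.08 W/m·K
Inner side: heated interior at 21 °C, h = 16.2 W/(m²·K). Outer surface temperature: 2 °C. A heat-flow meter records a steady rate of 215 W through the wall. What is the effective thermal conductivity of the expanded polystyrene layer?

k ≈ 0.039 W/(m·K)

Treating each layer as a thermal resistance in series:
R_inner film = 1/(h_i·A) = 1/(16.2×27.2) = 0.002269 K/W
R_concrete block = L/(kA) = 0.16/(0.836×27.2) = 0.007036 K/W
R_float glass = L/(kA) = 0.11/(1.08×27.2) = 0.003745 K/W
Sum of known resistances R_other = 0.01305 K/W
Total R = ΔT/Q = 19/215 = 0.08837 K/W
R_expanded polystyrene = R_total − R_other = 0.07532 K/W
k = L/(R·A) = 0.08/(0.07532×27.2)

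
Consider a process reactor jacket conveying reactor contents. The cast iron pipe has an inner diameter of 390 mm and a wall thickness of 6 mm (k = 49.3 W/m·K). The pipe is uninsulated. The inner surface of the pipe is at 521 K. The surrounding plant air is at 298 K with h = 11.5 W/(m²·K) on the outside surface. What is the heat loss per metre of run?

q′ ≈ 3230 W/m

Per-layer cylindrical resistances, series-summed:
R_cast iron pipe wall = ln(201/195)/(2π×49.3×1) = 9.783×10^-5 K/W
R_outer film = 1/(h_o·2πr_oL) = 1/(11.5×2π×0.201×1) = 0.06885 K/W
R_total = 0.06895 K/W
Q = ΔT/R_total = 223/0.06895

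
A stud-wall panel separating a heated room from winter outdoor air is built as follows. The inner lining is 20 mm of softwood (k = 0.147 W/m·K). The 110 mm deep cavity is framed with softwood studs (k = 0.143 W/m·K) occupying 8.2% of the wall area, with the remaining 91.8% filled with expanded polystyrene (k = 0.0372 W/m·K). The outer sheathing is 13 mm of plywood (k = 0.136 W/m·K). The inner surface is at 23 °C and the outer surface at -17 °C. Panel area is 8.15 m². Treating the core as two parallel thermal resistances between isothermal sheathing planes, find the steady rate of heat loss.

Sheathing layers in series; stud and cavity paths in parallel between them.
R_inner = 0.02/(0.147×8.15) = 0.01669 K/W
R_stud  = 0.11/(0.143×0.082×8.15) = 1.151 K/W
R_cav   = 0.11/(0.0372×0.918×8.15) = 0.3952 K/W
1/R_core = 1/R_stud + 1/R_cav → R_core = 0.2942 K/W
R_outer = 0.013/(0.136×8.15) = 0.01173 K/W
R_total = 0.3226 K/W
Q = ΔT/R_total = 40/0.3226

Q ≈ 124 W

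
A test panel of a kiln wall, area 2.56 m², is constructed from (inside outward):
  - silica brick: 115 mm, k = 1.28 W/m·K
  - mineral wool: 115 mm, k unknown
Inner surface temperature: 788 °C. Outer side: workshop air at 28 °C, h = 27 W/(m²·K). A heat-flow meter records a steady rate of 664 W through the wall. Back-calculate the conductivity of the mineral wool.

Thermal resistances in series:
R_silica brick = L/(kA) = 0.115/(1.28×2.56) = 0.0351 K/W
R_outer film = 1/(h_o·A) = 1/(27×2.56) = 0.01447 K/W
Sum of known resistances R_other = 0.04956 K/W
Total R = ΔT/Q = 760/664 = 1.145 K/W
R_mineral wool = R_total − R_other = 1.095 K/W
k = L/(R·A) = 0.115/(1.095×2.56)

k ≈ 0.041 W/(m·K)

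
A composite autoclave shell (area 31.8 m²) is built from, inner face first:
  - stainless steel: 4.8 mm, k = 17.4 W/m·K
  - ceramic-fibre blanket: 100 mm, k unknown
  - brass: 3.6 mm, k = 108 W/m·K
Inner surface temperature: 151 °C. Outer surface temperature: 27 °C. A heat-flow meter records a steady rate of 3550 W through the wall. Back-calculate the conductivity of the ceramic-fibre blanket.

k ≈ 0.0901 W/(m·K)

Using the resistance-network approach (series):
R_stainless steel = L/(kA) = 0.0048/(17.4×31.8) = 8.675×10^-6 K/W
R_brass = L/(kA) = 0.0036/(108×31.8) = 1.048×10^-6 K/W
Sum of known resistances R_other = 9.723×10^-6 K/W
Total R = ΔT/Q = 124/3550 = 0.03493 K/W
R_ceramic-fibre blanket = R_total − R_other = 0.03492 K/W
k = L/(R·A) = 0.1/(0.03492×31.8)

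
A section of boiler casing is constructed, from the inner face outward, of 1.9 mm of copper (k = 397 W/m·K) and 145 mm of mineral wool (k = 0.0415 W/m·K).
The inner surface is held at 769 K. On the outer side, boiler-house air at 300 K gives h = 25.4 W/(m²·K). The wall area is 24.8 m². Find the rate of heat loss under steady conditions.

Using the resistance-network approach (series):
R_copper = L/(kA) = 0.0019/(397×24.8) = 1.93×10^-7 K/W
R_mineral wool = L/(kA) = 0.145/(0.0415×24.8) = 0.1409 K/W
R_outer film = 1/(h_o·A) = 1/(25.4×24.8) = 0.001588 K/W
R_total = 0.1425 K/W
Q = ΔT / R_total = 469 / 0.1425

Q ≈ 3290 W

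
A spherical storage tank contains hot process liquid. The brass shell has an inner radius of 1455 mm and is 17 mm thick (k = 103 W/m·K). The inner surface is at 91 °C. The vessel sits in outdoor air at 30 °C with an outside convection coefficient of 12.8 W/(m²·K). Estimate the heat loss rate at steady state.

Radial (spherical) resistances in series:
R_brass shell = (1/1.455 − 1/1.472)/(4π×103) = 6.132×10^-6 K/W
R_outer film = 1/(h·4πr_o²) = 1/(12.8×4π×1.472²) = 0.002869 K/W
R_total = 0.002875 K/W
Q = ΔT/R_total = 61/0.002875

Q ≈ 21200 W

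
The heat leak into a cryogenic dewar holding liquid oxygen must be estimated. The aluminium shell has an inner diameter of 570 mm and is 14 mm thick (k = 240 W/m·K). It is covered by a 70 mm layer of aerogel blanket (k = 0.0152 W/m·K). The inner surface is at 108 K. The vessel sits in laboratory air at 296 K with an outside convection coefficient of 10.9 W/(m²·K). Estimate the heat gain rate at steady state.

Each spherical layer contributes R = (1/r_i − 1/r_o)/(4πk):
R_aluminium shell = (1/0.285 − 1/0.299)/(4π×240) = 5.447×10^-5 K/W
R_aerogel blanket = (1/0.299 − 1/0.369)/(4π×0.0152) = 3.322 K/W
R_outer film = 1/(h·4πr_o²) = 1/(10.9×4π×0.369²) = 0.05362 K/W
R_total = 3.375 K/W
Q = ΔT/R_total = 188/3.375

Q ≈ 55.7 W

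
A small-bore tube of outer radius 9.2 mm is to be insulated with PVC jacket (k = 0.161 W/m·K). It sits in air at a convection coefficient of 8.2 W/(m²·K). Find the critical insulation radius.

For a cylinder r_cr = k/h = 0.161/8.2
r_cr = 19.6 mm; since the bare radius (9.2 mm) is below r_cr, adding a thin layer of insulation will *increase* heat loss.

r_cr ≈ 19.6 mm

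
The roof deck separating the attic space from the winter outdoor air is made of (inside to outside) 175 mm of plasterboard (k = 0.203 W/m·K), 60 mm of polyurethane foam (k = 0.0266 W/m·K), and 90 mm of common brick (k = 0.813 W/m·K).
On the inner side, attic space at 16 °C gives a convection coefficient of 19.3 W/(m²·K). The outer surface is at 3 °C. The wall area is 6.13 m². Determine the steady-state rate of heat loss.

Q ≈ 24.3 W

Treating each layer as a thermal resistance in series:
R_inner film = 1/(h_i·A) = 1/(19.3×6.13) = 0.008452 K/W
R_plasterboard = L/(kA) = 0.175/(0.203×6.13) = 0.1406 K/W
R_polyurethane foam = L/(kA) = 0.06/(0.0266×6.13) = 0.368 K/W
R_common brick = L/(kA) = 0.09/(0.813×6.13) = 0.01806 K/W
R_total = 0.5351 K/W
Q = ΔT / R_total = 13 / 0.5351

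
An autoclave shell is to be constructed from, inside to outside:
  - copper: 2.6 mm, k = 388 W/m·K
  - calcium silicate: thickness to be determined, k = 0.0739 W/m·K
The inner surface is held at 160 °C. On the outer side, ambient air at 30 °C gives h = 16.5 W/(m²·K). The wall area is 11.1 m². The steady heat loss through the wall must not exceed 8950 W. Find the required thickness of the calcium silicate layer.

L ≈ 7.44 mm

Model the wall as resistances in series:
R_copper = L/(kA) = 0.0026/(388×11.1) = 6.037×10^-7 K/W
R_outer film = 1/(h_o·A) = 1/(16.5×11.1) = 0.00546 K/W
Sum of the known resistances R_other = 0.005461 K/W
Required total resistance R_tot = ΔT/Q_allow = 130/8950 = 0.01453 K/W
R_calcium silicate = R_tot − R_other = 0.009065 K/W
L = R·k·A = 0.009065×0.0739×11.1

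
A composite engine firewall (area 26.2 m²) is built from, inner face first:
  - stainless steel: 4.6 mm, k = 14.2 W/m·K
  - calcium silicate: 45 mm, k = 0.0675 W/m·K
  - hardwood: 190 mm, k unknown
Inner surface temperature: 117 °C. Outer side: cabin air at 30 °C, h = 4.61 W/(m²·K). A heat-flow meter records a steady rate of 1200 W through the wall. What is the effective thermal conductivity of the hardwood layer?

k ≈ 0.187 W/(m·K)

Thermal resistances in series:
R_stainless steel = L/(kA) = 0.0046/(14.2×26.2) = 1.236×10^-5 K/W
R_calcium silicate = L/(kA) = 0.045/(0.0675×26.2) = 0.02545 K/W
R_outer film = 1/(h_o·A) = 1/(4.61×26.2) = 0.008279 K/W
Sum of known resistances R_other = 0.03374 K/W
Total R = ΔT/Q = 87/1200 = 0.0725 K/W
R_hardwood = R_total − R_other = 0.03876 K/W
k = L/(R·A) = 0.19/(0.03876×26.2)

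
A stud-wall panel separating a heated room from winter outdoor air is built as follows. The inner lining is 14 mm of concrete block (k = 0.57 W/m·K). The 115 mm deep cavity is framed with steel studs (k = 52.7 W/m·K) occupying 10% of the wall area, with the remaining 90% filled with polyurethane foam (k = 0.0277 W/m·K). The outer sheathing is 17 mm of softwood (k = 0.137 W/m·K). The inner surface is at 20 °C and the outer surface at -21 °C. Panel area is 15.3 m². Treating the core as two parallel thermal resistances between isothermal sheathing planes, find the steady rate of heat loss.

Sheathing layers in series; stud and cavity paths in parallel between them.
R_inner = 0.014/(0.57×15.3) = 0.001605 K/W
R_stud  = 0.115/(52.7×0.1×15.3) = 0.001426 K/W
R_cav   = 0.115/(0.0277×0.9×15.3) = 0.3015 K/W
1/R_core = 1/R_stud + 1/R_cav → R_core = 0.00142 K/W
R_outer = 0.017/(0.137×15.3) = 0.00811 K/W
R_total = 0.01114 K/W
Q = ΔT/R_total = 41/0.01114

Q ≈ 3680 W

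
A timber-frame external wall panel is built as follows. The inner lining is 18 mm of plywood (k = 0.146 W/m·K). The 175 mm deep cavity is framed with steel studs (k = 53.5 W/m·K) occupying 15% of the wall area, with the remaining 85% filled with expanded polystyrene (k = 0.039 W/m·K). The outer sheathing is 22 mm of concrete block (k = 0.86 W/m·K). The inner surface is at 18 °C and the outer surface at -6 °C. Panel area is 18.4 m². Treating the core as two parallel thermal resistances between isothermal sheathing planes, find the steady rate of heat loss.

Q ≈ 2590 W

Sheathing layers in series; stud and cavity paths in parallel between them.
R_inner = 0.018/(0.146×18.4) = 0.0067 K/W
R_stud  = 0.175/(53.5×0.15×18.4) = 0.001185 K/W
R_cav   = 0.175/(0.039×0.85×18.4) = 0.2869 K/W
1/R_core = 1/R_stud + 1/R_cav → R_core = 0.00118 K/W
R_outer = 0.022/(0.86×18.4) = 0.00139 K/W
R_total = 0.009271 K/W
Q = ΔT/R_total = 24/0.009271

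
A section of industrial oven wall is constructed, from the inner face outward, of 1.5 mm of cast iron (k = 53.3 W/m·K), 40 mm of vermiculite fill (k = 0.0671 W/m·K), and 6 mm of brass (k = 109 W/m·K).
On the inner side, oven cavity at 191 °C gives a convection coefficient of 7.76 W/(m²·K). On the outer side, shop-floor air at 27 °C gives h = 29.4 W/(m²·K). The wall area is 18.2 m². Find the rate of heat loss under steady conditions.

Treating each layer as a thermal resistance in series:
R_inner film = 1/(h_i·A) = 1/(7.76×18.2) = 0.007081 K/W
R_cast iron = L/(kA) = 0.0015/(53.3×18.2) = 1.546×10^-6 K/W
R_vermiculite fill = L/(kA) = 0.04/(0.0671×18.2) = 0.03275 K/W
R_brass = L/(kA) = 0.006/(109×18.2) = 3.024×10^-6 K/W
R_outer film = 1/(h_o·A) = 1/(29.4×18.2) = 0.001869 K/W
R_total = 0.04171 K/W
Q = ΔT / R_total = 164 / 0.04171

Q ≈ 3930 W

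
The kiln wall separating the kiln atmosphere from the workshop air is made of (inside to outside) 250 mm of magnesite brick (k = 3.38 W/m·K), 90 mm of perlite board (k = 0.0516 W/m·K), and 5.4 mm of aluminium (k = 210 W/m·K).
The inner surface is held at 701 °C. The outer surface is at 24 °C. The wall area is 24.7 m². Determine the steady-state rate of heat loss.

Q ≈ 9200 W

Model the wall as resistances in series:
R_magnesite brick = L/(kA) = 0.25/(3.38×24.7) = 0.002995 K/W
R_perlite board = L/(kA) = 0.09/(0.0516×24.7) = 0.07061 K/W
R_aluminium = L/(kA) = 0.0054/(210×24.7) = 1.041×10^-6 K/W
R_total = 0.07361 K/W
Q = ΔT / R_total = 677 / 0.07361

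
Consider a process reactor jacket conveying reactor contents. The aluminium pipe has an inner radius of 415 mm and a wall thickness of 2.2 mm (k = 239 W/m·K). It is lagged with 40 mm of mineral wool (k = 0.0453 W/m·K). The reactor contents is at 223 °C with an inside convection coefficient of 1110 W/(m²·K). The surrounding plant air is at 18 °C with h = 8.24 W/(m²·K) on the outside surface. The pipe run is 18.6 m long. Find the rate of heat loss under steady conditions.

Radial resistances (cylindrical: R_cond = ln(r_o/r_i)/(2πkL), R_conv = 1/(h·2πrL)):
R_inner film = 1/(h_i·2πr₁L) = 1/(1110×2π×0.415×18.6) = 1.858×10^-5 K/W
R_aluminium pipe wall = ln(417.2/415)/(2π×239×18.6) = 1.893×10^-7 K/W
R_mineral wool = ln(457.2/417.2)/(2π×0.0453×18.6) = 0.01729 K/W
R_outer film = 1/(h_o·2πr_oL) = 1/(8.24×2π×0.4572×18.6) = 0.002271 K/W
R_total = 0.01958 K/W
Q = ΔT/R_total = 205/0.01958

Q ≈ 10500 W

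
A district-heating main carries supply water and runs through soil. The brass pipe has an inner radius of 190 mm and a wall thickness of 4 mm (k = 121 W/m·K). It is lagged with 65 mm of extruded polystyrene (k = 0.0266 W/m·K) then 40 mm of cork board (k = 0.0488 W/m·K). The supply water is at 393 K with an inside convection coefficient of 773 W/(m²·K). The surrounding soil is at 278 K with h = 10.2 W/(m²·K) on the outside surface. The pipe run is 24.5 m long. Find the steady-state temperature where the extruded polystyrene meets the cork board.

Treating each annulus and film as a series resistance:
R_inner film = 1/(h_i·2πr₁L) = 1/(773×2π×0.19×24.5) = 4.423×10^-5 K/W
R_brass pipe wall = ln(194/190)/(2π×121×24.5) = 1.119×10^-6 K/W
R_extruded polystyrene = ln(259/194)/(2π×0.0266×24.5) = 0.07057 K/W
R_cork board = ln(299/259)/(2π×0.0488×24.5) = 0.01912 K/W
R_outer film = 1/(h_o·2πr_oL) = 1/(10.2×2π×0.299×24.5) = 0.00213 K/W
R_total = 0.09186 K/W
Q = ΔT/R_total = 115/0.09186
Q = 1250 W
T_interface = T_inner − Q·ΣR(inner→interface) = 393 − 1250×0.07062

T ≈ 305 K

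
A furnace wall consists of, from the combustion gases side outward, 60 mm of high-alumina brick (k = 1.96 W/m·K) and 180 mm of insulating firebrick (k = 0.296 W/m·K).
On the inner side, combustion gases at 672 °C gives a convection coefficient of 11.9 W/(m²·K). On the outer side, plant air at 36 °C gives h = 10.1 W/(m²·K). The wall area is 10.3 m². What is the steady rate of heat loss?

Thermal resistances in series:
R_inner film = 1/(h_i·A) = 1/(11.9×10.3) = 0.008159 K/W
R_high-alumina brick = L/(kA) = 0.06/(1.96×10.3) = 0.002972 K/W
R_insulating firebrick = L/(kA) = 0.18/(0.296×10.3) = 0.05904 K/W
R_outer film = 1/(h_o·A) = 1/(10.1×10.3) = 0.009613 K/W
R_total = 0.07978 K/W
Q = ΔT / R_total = 636 / 0.07978

Q ≈ 7970 W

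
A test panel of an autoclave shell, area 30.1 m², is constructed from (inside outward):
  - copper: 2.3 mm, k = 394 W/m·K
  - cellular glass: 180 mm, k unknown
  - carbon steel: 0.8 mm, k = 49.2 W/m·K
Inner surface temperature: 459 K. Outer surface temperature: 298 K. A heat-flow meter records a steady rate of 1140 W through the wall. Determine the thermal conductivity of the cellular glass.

Model the wall as resistances in series:
R_copper = L/(kA) = 0.0023/(394×30.1) = 1.939×10^-7 K/W
R_carbon steel = L/(kA) = 0.0008/(49.2×30.1) = 5.402×10^-7 K/W
Sum of known resistances R_other = 7.341×10^-7 K/W
Total R = ΔT/Q = 161/1140 = 0.1412 K/W
R_cellular glass = R_total − R_other = 0.1412 K/W
k = L/(R·A) = 0.18/(0.1412×30.1)

k ≈ 0.0423 W/(m·K)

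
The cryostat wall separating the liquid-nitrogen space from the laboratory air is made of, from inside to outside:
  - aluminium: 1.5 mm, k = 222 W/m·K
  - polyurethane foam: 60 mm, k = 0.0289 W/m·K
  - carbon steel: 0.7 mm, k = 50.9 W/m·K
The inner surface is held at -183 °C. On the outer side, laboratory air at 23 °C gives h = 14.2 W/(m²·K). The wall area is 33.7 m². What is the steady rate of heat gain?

Series thermal resistances:
R_aluminium = L/(kA) = 0.0015/(222×33.7) = 2.005×10^-7 K/W
R_polyurethane foam = L/(kA) = 0.06/(0.0289×33.7) = 0.06161 K/W
R_carbon steel = L/(kA) = 0.0007/(50.9×33.7) = 4.081×10^-7 K/W
R_outer film = 1/(h_o·A) = 1/(14.2×33.7) = 0.00209 K/W
R_total = 0.0637 K/W
Q = ΔT / R_total = 206 / 0.0637

Q ≈ 3230 W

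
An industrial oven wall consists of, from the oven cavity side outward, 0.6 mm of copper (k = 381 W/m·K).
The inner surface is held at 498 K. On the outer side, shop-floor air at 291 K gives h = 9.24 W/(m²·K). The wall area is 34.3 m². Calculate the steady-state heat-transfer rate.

Model the wall as resistances in series:
R_copper = L/(kA) = 0.0006/(381×34.3) = 4.591×10^-8 K/W
R_outer film = 1/(h_o·A) = 1/(9.24×34.3) = 0.003155 K/W
R_total = 0.003155 K/W
Q = ΔT / R_total = 207 / 0.003155

Q ≈ 65600 W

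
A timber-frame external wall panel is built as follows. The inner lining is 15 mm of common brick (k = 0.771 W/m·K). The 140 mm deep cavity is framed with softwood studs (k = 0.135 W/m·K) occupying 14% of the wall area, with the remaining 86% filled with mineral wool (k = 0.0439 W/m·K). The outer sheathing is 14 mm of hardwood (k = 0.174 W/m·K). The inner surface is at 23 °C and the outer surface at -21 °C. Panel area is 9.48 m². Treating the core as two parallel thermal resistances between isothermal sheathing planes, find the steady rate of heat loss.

Q ≈ 162 W

Sheathing layers in series; stud and cavity paths in parallel between them.
R_inner = 0.015/(0.771×9.48) = 0.002052 K/W
R_stud  = 0.14/(0.135×0.14×9.48) = 0.7814 K/W
R_cav   = 0.14/(0.0439×0.86×9.48) = 0.3912 K/W
1/R_core = 1/R_stud + 1/R_cav → R_core = 0.2607 K/W
R_outer = 0.014/(0.174×9.48) = 0.008487 K/W
R_total = 0.2712 K/W
Q = ΔT/R_total = 44/0.2712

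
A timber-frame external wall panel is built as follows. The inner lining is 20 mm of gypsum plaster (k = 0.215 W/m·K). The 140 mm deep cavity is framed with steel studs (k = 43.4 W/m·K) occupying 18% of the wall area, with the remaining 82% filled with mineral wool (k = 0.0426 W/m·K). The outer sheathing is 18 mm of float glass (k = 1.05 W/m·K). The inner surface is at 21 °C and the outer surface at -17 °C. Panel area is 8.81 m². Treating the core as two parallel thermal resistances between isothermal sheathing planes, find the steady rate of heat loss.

Sheathing layers in series; stud and cavity paths in parallel between them.
R_inner = 0.02/(0.215×8.81) = 0.01056 K/W
R_stud  = 0.14/(43.4×0.18×8.81) = 0.002034 K/W
R_cav   = 0.14/(0.0426×0.82×8.81) = 0.4549 K/W
1/R_core = 1/R_stud + 1/R_cav → R_core = 0.002025 K/W
R_outer = 0.018/(1.05×8.81) = 0.001946 K/W
R_total = 0.01453 K/W
Q = ΔT/R_total = 38/0.01453

Q ≈ 2620 W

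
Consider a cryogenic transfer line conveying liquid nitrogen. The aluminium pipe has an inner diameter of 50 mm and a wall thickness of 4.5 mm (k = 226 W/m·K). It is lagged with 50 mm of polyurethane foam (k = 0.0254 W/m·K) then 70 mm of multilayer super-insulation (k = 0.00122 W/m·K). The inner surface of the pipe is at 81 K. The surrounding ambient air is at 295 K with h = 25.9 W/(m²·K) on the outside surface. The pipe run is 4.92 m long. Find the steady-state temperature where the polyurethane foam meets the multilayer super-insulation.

Per-layer cylindrical resistances, series-summed:
R_aluminium pipe wall = ln(29.5/25)/(2π×226×4.92) = 2.369×10^-5 K/W
R_polyurethane foam = ln(79.5/29.5)/(2π×0.0254×4.92) = 1.263 K/W
R_multilayer super-insulation = ln(149.5/79.5)/(2π×0.00122×4.92) = 16.75 K/W
R_outer film = 1/(h_o·2πr_oL) = 1/(25.9×2π×0.1495×4.92) = 0.008354 K/W
R_total = 18.02 K/W
Q = ΔT/R_total = 214/18.02
Q = 11.9 W
T_interface = T_inner + Q·ΣR(inner→interface) = 81 + 11.9×1.263

T ≈ 96 K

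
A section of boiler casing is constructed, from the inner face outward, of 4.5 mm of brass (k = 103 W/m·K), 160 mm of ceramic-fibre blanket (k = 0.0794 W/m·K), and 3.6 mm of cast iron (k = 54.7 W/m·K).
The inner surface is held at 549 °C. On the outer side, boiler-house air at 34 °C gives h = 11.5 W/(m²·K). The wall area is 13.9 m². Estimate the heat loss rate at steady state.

Model the wall as resistances in series:
R_brass = L/(kA) = 0.0045/(103×13.9) = 3.143×10^-6 K/W
R_ceramic-fibre blanket = L/(kA) = 0.16/(0.0794×13.9) = 0.145 K/W
R_cast iron = L/(kA) = 0.0036/(54.7×13.9) = 4.735×10^-6 K/W
R_outer film = 1/(h_o·A) = 1/(11.5×13.9) = 0.006256 K/W
R_total = 0.1512 K/W
Q = ΔT / R_total = 515 / 0.1512

Q ≈ 3410 W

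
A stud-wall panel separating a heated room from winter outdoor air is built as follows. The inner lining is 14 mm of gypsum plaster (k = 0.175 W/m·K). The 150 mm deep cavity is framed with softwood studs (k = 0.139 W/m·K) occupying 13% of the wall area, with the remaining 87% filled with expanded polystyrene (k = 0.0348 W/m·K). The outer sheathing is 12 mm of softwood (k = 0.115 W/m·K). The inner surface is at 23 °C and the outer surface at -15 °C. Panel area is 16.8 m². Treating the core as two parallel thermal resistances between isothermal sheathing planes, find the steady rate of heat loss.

Q ≈ 194 W

Sheathing layers in series; stud and cavity paths in parallel between them.
R_inner = 0.014/(0.175×16.8) = 0.004762 K/W
R_stud  = 0.15/(0.139×0.13×16.8) = 0.4941 K/W
R_cav   = 0.15/(0.0348×0.87×16.8) = 0.2949 K/W
1/R_core = 1/R_stud + 1/R_cav → R_core = 0.1847 K/W
R_outer = 0.012/(0.115×16.8) = 0.006211 K/W
R_total = 0.1957 K/W
Q = ΔT/R_total = 38/0.1957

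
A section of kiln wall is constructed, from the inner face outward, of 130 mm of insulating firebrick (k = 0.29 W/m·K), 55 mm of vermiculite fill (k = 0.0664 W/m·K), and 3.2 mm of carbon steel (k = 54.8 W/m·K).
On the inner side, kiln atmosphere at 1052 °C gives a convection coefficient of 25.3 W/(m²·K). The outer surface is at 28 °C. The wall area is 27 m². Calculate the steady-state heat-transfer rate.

Q ≈ 21000 W

Using the resistance-network approach (series):
R_inner film = 1/(h_i·A) = 1/(25.3×27) = 0.001464 K/W
R_insulating firebrick = L/(kA) = 0.13/(0.29×27) = 0.0166 K/W
R_vermiculite fill = L/(kA) = 0.055/(0.0664×27) = 0.03068 K/W
R_carbon steel = L/(kA) = 0.0032/(54.8×27) = 2.163×10^-6 K/W
R_total = 0.04875 K/W
Q = ΔT / R_total = 1024 / 0.04875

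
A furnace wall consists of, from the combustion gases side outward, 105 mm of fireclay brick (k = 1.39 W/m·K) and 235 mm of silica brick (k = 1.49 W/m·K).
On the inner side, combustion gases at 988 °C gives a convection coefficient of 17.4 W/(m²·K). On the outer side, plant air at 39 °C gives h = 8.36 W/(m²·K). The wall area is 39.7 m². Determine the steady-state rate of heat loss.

Q ≈ 91800 W

Series thermal resistances:
R_inner film = 1/(h_i·A) = 1/(17.4×39.7) = 0.001448 K/W
R_fireclay brick = L/(kA) = 0.105/(1.39×39.7) = 0.001903 K/W
R_silica brick = L/(kA) = 0.235/(1.49×39.7) = 0.003973 K/W
R_outer film = 1/(h_o·A) = 1/(8.36×39.7) = 0.003013 K/W
R_total = 0.01034 K/W
Q = ΔT / R_total = 949 / 0.01034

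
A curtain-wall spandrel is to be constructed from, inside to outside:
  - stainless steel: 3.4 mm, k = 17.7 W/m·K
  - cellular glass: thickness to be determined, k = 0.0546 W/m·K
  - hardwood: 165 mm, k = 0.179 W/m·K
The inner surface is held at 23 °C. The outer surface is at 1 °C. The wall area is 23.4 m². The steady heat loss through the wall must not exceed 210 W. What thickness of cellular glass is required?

Series thermal resistances:
R_stainless steel = L/(kA) = 0.0034/(17.7×23.4) = 8.209×10^-6 K/W
R_hardwood = L/(kA) = 0.165/(0.179×23.4) = 0.03939 K/W
Sum of the known resistances R_other = 0.0394 K/W
Required total resistance R_tot = ΔT/Q_allow = 22/210 = 0.1048 K/W
R_cellular glass = R_tot − R_other = 0.06536 K/W
L = R·k·A = 0.06536×0.0546×23.4

L ≈ 83.5 mm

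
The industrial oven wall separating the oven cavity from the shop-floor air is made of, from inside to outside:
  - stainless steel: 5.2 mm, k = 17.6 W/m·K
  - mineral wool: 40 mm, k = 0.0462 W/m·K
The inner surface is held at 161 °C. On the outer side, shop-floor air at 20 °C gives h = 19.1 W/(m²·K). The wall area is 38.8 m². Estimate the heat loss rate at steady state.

Using the resistance-network approach (series):
R_stainless steel = L/(kA) = 0.0052/(17.6×38.8) = 7.615×10^-6 K/W
R_mineral wool = L/(kA) = 0.04/(0.0462×38.8) = 0.02231 K/W
R_outer film = 1/(h_o·A) = 1/(19.1×38.8) = 0.001349 K/W
R_total = 0.02367 K/W
Q = ΔT / R_total = 141 / 0.02367

Q ≈ 5960 W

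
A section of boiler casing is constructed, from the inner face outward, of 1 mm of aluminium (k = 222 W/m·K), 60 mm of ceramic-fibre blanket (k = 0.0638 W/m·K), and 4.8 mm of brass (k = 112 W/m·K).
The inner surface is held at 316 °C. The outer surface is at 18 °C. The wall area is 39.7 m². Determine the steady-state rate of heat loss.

Q ≈ 12600 W

Thermal resistances in series:
R_aluminium = L/(kA) = 0.001/(222×39.7) = 1.135×10^-7 K/W
R_ceramic-fibre blanket = L/(kA) = 0.06/(0.0638×39.7) = 0.02369 K/W
R_brass = L/(kA) = 0.0048/(112×39.7) = 1.08×10^-6 K/W
R_total = 0.02369 K/W
Q = ΔT / R_total = 298 / 0.02369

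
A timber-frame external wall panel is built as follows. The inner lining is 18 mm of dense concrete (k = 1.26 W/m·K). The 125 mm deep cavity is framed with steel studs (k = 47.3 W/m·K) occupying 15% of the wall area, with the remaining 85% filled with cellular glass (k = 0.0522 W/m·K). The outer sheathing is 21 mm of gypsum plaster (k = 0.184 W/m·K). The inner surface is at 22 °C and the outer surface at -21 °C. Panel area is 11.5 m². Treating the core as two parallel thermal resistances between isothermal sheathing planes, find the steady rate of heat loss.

Sheathing layers in series; stud and cavity paths in parallel between them.
R_inner = 0.018/(1.26×11.5) = 0.001242 K/W
R_stud  = 0.125/(47.3×0.15×11.5) = 0.001532 K/W
R_cav   = 0.125/(0.0522×0.85×11.5) = 0.245 K/W
1/R_core = 1/R_stud + 1/R_cav → R_core = 0.001522 K/W
R_outer = 0.021/(0.184×11.5) = 0.009924 K/W
R_total = 0.01269 K/W
Q = ΔT/R_total = 43/0.01269

Q ≈ 3390 W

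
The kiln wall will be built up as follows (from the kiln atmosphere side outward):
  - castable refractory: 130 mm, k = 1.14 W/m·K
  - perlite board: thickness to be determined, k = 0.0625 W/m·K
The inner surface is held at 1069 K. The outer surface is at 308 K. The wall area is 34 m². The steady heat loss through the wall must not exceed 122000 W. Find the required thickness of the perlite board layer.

Model the wall as resistances in series:
R_castable refractory = L/(kA) = 0.13/(1.14×34) = 0.003354 K/W
Sum of the known resistances R_other = 0.003354 K/W
Required total resistance R_tot = ΔT/Q_allow = 761/122000 = 0.006238 K/W
R_perlite board = R_tot − R_other = 0.002884 K/W
L = R·k·A = 0.002884×0.0625×34

L ≈ 6.13 mm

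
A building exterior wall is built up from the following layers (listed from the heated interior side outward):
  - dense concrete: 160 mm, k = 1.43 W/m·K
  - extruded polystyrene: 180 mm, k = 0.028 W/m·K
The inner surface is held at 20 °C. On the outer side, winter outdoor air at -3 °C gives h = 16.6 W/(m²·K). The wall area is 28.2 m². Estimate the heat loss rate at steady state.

Model the wall as resistances in series:
R_dense concrete = L/(kA) = 0.16/(1.43×28.2) = 0.003968 K/W
R_extruded polystyrene = L/(kA) = 0.18/(0.028×28.2) = 0.228 K/W
R_outer film = 1/(h_o·A) = 1/(16.6×28.2) = 0.002136 K/W
R_total = 0.2341 K/W
Q = ΔT / R_total = 23 / 0.2341

Q ≈ 98.3 W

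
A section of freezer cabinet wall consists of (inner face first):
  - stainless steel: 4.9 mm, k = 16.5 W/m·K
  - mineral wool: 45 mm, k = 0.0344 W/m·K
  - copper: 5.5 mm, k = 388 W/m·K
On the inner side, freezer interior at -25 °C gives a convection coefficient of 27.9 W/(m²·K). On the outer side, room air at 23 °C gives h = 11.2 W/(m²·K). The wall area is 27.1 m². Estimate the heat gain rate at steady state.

Q ≈ 907 W

Using the resistance-network approach (series):
R_inner film = 1/(h_i·A) = 1/(27.9×27.1) = 0.001323 K/W
R_stainless steel = L/(kA) = 0.0049/(16.5×27.1) = 1.096×10^-5 K/W
R_mineral wool = L/(kA) = 0.045/(0.0344×27.1) = 0.04827 K/W
R_copper = L/(kA) = 0.0055/(388×27.1) = 5.231×10^-7 K/W
R_outer film = 1/(h_o·A) = 1/(11.2×27.1) = 0.003295 K/W
R_total = 0.0529 K/W
Q = ΔT / R_total = 48 / 0.0529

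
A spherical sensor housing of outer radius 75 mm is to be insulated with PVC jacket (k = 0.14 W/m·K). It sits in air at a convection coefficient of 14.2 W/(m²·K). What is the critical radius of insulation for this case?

For a sphere r_cr = 2k/h = 2×0.14/14.2
r_cr = 19.7 mm; since the bare radius (75 mm) is above r_cr, any added insulation will reduce heat loss.

r_cr ≈ 19.7 mm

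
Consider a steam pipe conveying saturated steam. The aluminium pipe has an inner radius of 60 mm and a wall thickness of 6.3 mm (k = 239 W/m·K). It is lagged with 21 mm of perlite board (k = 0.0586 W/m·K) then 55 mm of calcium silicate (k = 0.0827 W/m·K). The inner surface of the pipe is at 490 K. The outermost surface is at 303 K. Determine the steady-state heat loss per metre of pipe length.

Per-layer cylindrical resistances, series-summed:
R_aluminium pipe wall = ln(66.3/60)/(2π×239×1) = 6.649×10^-5 K/W
R_perlite board = ln(87.3/66.3)/(2π×0.0586×1) = 0.7473 K/W
R_calcium silicate = ln(142.3/87.3)/(2π×0.0827×1) = 0.9403 K/W
R_total = 1.688 K/W
Q = ΔT/R_total = 187/1.688

q′ ≈ 111 W/m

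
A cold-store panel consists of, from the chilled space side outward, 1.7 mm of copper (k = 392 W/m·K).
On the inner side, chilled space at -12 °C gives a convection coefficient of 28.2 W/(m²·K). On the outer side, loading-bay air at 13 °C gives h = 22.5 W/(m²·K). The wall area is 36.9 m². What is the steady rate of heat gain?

Thermal resistances in series:
R_inner film = 1/(h_i·A) = 1/(28.2×36.9) = 9.61×10^-4 K/W
R_copper = L/(kA) = 0.0017/(392×36.9) = 1.175×10^-7 K/W
R_outer film = 1/(h_o·A) = 1/(22.5×36.9) = 0.001204 K/W
R_total = 0.002166 K/W
Q = ΔT / R_total = 25 / 0.002166

Q ≈ 11500 W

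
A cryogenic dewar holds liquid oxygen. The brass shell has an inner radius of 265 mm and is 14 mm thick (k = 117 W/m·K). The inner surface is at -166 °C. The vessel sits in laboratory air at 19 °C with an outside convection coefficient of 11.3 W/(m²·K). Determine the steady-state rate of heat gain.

Q ≈ 2040 W

Each spherical layer contributes R = (1/r_i − 1/r_o)/(4πk):
R_brass shell = (1/0.265 − 1/0.279)/(4π×117) = 1.288×10^-4 K/W
R_outer film = 1/(h·4πr_o²) = 1/(11.3×4π×0.279²) = 0.09047 K/W
R_total = 0.0906 K/W
Q = ΔT/R_total = 185/0.0906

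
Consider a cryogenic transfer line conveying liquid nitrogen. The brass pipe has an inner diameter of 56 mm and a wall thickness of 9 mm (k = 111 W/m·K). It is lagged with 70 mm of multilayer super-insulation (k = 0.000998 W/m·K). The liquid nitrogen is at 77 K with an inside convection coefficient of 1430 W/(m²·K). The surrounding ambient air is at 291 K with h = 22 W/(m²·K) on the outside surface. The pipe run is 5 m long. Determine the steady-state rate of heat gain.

Q ≈ 6.32 W

Cylindrical conduction, so R = ln(r₂/r₁)/(2πkL) per layer, in series:
R_inner film = 1/(h_i·2πr₁L) = 1/(1430×2π×0.028×5) = 7.95×10^-4 K/W
R_brass pipe wall = ln(37/28)/(2π×111×5) = 7.993×10^-5 K/W
R_multilayer super-insulation = ln(107/37)/(2π×0.000998×5) = 33.87 K/W
R_outer film = 1/(h_o·2πr_oL) = 1/(22×2π×0.107×5) = 0.01352 K/W
R_total = 33.88 K/W
Q = ΔT/R_total = 214/33.88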